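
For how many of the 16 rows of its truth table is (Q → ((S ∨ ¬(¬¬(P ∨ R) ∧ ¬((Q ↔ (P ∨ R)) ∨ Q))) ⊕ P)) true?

12

P | Q | R | S || φ
T | T | T | T || F
T | T | T | F || F
T | T | F | T || F
T | T | F | F || F
T | F | T | T || T
T | F | T | F || T
T | F | F | T || T
T | F | F | F || T
F | T | T | T || T
F | T | T | F || T
F | T | F | T || T
F | T | F | F || T
F | F | T | T || T
F | F | T | F || T
F | F | F | T || T
F | F | F | F || T
The formula is true on 12 of the 16 rows.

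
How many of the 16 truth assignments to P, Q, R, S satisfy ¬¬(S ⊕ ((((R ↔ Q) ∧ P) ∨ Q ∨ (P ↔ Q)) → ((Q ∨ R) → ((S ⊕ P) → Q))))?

P | Q | R | S | φ
- | - | - | - | -
F | F | F | F | T
F | F | F | T | F
F | F | T | F | T
F | F | T | T | T
F | T | F | F | T
F | T | F | T | F
F | T | T | F | T
F | T | T | T | F
T | F | F | F | T
T | F | F | T | F
T | F | T | F | T
T | F | T | T | F
T | T | F | F | T
T | T | F | T | F
T | T | T | F | T
T | T | T | T | F
The formula is true on 9 of the 16 rows.

9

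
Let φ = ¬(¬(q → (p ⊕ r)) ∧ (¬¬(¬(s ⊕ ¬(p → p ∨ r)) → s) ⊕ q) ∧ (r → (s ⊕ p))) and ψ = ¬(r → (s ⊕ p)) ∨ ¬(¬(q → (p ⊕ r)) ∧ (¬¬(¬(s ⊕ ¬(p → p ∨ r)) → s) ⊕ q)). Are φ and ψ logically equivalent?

equivalent

p | q | r | s | φ | ψ
- | - | - | - | - | -
0 | 0 | 0 | 0 | 1 | 1
0 | 0 | 0 | 1 | 1 | 1
0 | 0 | 1 | 0 | 1 | 1
0 | 0 | 1 | 1 | 1 | 1
0 | 1 | 0 | 0 | 0 | 0
0 | 1 | 0 | 1 | 1 | 1
0 | 1 | 1 | 0 | 1 | 1
0 | 1 | 1 | 1 | 1 | 1
1 | 0 | 0 | 0 | 1 | 1
1 | 0 | 0 | 1 | 1 | 1
1 | 0 | 1 | 0 | 1 | 1
1 | 0 | 1 | 1 | 1 | 1
1 | 1 | 0 | 0 | 1 | 1
1 | 1 | 0 | 1 | 1 | 1
1 | 1 | 1 | 0 | 0 | 0
1 | 1 | 1 | 1 | 1 | 1
The columns for φ and ψ agree on every row, so they are logically equivalent.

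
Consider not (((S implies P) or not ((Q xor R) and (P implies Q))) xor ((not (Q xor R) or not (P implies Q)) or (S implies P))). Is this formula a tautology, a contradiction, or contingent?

tautology

P | Q | R | S | (S implies P) | (Q xor R) | (P implies Q) | not (Q xor R) | not (P implies Q) | φ
- | - | - | - | ------------- | --------- | ------------- | ------------- | ----------------- | -
1 | 1 | 1 | 1 |       1       |     0     |       1       |       1       |         0         | 1
1 | 1 | 1 | 0 |       1       |     0     |       1       |       1       |         0         | 1
1 | 1 | 0 | 1 |       1       |     1     |       1       |       0       |         0         | 1
1 | 1 | 0 | 0 |       1       |     1     |       1       |       0       |         0         | 1
1 | 0 | 1 | 1 |       1       |     1     |       0       |       0       |         1         | 1
1 | 0 | 1 | 0 |       1       |     1     |       0       |       0       |         1         | 1
1 | 0 | 0 | 1 |       1       |     0     |       0       |       1       |         1         | 1
1 | 0 | 0 | 0 |       1       |     0     |       0       |       1       |         1         | 1
0 | 1 | 1 | 1 |       0       |     0     |       1       |       1       |         0         | 1
0 | 1 | 1 | 0 |       1       |     0     |       1       |       1       |         0         | 1
0 | 1 | 0 | 1 |       0       |     1     |       1       |       0       |         0         | 1
0 | 1 | 0 | 0 |       1       |     1     |       1       |       0       |         0         | 1
0 | 0 | 1 | 1 |       0       |     1     |       1       |       0       |         0         | 1
0 | 0 | 1 | 0 |       1       |     1     |       1       |       0       |         0         | 1
0 | 0 | 0 | 1 |       0       |     0     |       1       |       1       |         0         | 1
0 | 0 | 0 | 0 |       1       |     0     |       1       |       1       |         0         | 1
Every row is 1, so the formula is a tautology.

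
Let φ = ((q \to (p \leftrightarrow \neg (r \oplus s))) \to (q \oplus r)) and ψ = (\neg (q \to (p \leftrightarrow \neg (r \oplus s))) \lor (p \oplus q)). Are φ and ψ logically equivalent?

p | q | r | s || φ | ψ
0 | 0 | 0 | 0 || 0 | 0
0 | 0 | 0 | 1 || 0 | 0
0 | 0 | 1 | 0 || 1 | 0
0 | 0 | 1 | 1 || 1 | 0
0 | 1 | 0 | 0 || 1 | 1
0 | 1 | 0 | 1 || 1 | 1
0 | 1 | 1 | 0 || 0 | 1
0 | 1 | 1 | 1 || 1 | 1
1 | 0 | 0 | 0 || 0 | 1
1 | 0 | 0 | 1 || 0 | 1
1 | 0 | 1 | 0 || 1 | 1
1 | 0 | 1 | 1 || 1 | 1
1 | 1 | 0 | 0 || 1 | 0
1 | 1 | 0 | 1 || 1 | 1
1 | 1 | 1 | 0 || 1 | 1
1 | 1 | 1 | 1 || 0 | 0
The columns differ at p=0, q=0, r=1, s=0 (φ=1, ψ=0), so they are not equivalent.

not equivalent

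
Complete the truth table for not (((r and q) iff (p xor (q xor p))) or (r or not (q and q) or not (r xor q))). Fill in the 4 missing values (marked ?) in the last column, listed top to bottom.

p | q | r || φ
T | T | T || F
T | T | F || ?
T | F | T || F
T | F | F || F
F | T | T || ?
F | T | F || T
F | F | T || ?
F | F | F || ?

Row p=T, q=T, r=F: ((r and q) iff (p xor (q xor p))) = F, (r or not (q and q) or not (r xor q)) = F, (((r and q) iff (p xor (q xor p))) or (r or not (q and q) or not (r xor q))) = F, so the formula = T.
Row p=F, q=T, r=T: ((r and q) iff (p xor (q xor p))) = T, (r or not (q and q) or not (r xor q)) = T, (((r and q) iff (p xor (q xor p))) or (r or not (q and q) or not (r xor q))) = T, so the formula = F.
Row p=F, q=F, r=T: ((r and q) iff (p xor (q xor p))) = T, (r or not (q and q) or not (r xor q)) = T, (((r and q) iff (p xor (q xor p))) or (r or not (q and q) or not (r xor q))) = T, so the formula = F.
Row p=F, q=F, r=F: ((r and q) iff (p xor (q xor p))) = T, (r or not (q and q) or not (r xor q)) = T, (((r and q) iff (p xor (q xor p))) or (r or not (q and q) or not (r xor q))) = T, so the formula = F.

T, F, F, F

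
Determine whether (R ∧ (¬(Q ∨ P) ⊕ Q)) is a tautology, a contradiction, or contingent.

contingent

P | Q | R || (Q ∨ P) | ¬(Q ∨ P) | (¬(Q ∨ P) ⊕ Q) | (R ∧ (¬(Q ∨ P) ⊕ Q))
T | T | T ||    T    |    F     |       T        |          T          
T | T | F ||    T    |    F     |       T        |          F          
T | F | T ||    T    |    F     |       F        |          F          
T | F | F ||    T    |    F     |       F        |          F          
F | T | T ||    T    |    F     |       T        |          T          
F | T | F ||    T    |    F     |       T        |          F          
F | F | T ||    F    |    T     |       T        |          T          
F | F | F ||    F    |    T     |       T        |          F          
3 of 8 rows are T, so the formula is contingent.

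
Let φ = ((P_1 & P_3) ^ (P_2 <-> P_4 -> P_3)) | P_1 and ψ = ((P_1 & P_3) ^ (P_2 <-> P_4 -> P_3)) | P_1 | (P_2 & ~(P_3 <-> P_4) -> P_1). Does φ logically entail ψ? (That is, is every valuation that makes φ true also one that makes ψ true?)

 P_1  |  P_2  |  P_3  |  P_4  ||   φ   |   ψ  
False | False | False | False || False |  True
False | False | False |  True ||  True |  True
False | False |  True | False || False |  True
False | False |  True |  True || False |  True
False |  True | False | False ||  True |  True
False |  True | False |  True || False | False
False |  True |  True | False ||  True |  True
False |  True |  True |  True ||  True |  True
 True | False | False | False ||  True |  True
 True | False | False |  True ||  True |  True
 True | False |  True | False ||  True |  True
 True | False |  True |  True ||  True |  True
 True |  True | False | False ||  True |  True
 True |  True | False |  True ||  True |  True
 True |  True |  True | False ||  True |  True
 True |  True |  True |  True ||  True |  True
In every row where φ is true, ψ is also true, so φ ⊨ ψ.

yes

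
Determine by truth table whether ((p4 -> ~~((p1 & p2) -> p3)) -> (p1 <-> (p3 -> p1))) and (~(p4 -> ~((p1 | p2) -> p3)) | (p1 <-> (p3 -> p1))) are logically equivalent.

not equivalent

p1 | p2 | p3 | p4 || φ | ψ
T  | T  | T  | T  || T | T
T  | T  | T  | F  || T | T
T  | T  | F  | T  || T | T
T  | T  | F  | F  || T | T
T  | F  | T  | T  || T | T
T  | F  | T  | F  || T | T
T  | F  | F  | T  || T | T
T  | F  | F  | F  || T | T
F  | T  | T  | T  || T | T
F  | T  | T  | F  || T | T
F  | T  | F  | T  || F | F
F  | T  | F  | F  || F | F
F  | F  | T  | T  || T | T
F  | F  | T  | F  || T | T
F  | F  | F  | T  || F | T
F  | F  | F  | F  || F | F
The columns differ at p1=F, p2=F, p3=F, p4=T (φ=F, ψ=T), so they are not equivalent.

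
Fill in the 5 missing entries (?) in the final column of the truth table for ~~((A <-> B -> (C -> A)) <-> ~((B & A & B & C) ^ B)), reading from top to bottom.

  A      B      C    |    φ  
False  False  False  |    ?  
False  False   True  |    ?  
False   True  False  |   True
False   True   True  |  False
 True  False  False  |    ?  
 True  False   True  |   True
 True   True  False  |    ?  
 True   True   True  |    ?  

Row A=False, B=False, C=False: ((A <-> B -> (C -> A)) <-> ~((B & A & B & C) ^ B)) = False, ~((A <-> B -> (C -> A)) <-> ~((B & A & B & C) ^ B)) = True, so the formula = False.
Row A=False, B=False, C=True: ((A <-> B -> (C -> A)) <-> ~((B & A & B & C) ^ B)) = False, ~((A <-> B -> (C -> A)) <-> ~((B & A & B & C) ^ B)) = True, so the formula = False.
Row A=True, B=False, C=False: ((A <-> B -> (C -> A)) <-> ~((B & A & B & C) ^ B)) = True, ~((A <-> B -> (C -> A)) <-> ~((B & A & B & C) ^ B)) = False, so the formula = True.
Row A=True, B=True, C=False: ((A <-> B -> (C -> A)) <-> ~((B & A & B & C) ^ B)) = False, ~((A <-> B -> (C -> A)) <-> ~((B & A & B & C) ^ B)) = True, so the formula = False.
Row A=True, B=True, C=True: ((A <-> B -> (C -> A)) <-> ~((B & A & B & C) ^ B)) = True, ~((A <-> B -> (C -> A)) <-> ~((B & A & B & C) ^ B)) = False, so the formula = True.

False, False, True, False, True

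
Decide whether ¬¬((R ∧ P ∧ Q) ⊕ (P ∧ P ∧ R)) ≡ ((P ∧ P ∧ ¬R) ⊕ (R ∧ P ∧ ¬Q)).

not equivalent

  P   |   Q   |   R   ||   φ   |   ψ  
False | False | False || False | False
False | False |  True || False | False
False |  True | False || False | False
False |  True |  True || False | False
 True | False | False || False |  True
 True | False |  True ||  True |  True
 True |  True | False || False |  True
 True |  True |  True || False | False
The columns differ at P=True, Q=False, R=False (φ=False, ψ=True), so they are not equivalent.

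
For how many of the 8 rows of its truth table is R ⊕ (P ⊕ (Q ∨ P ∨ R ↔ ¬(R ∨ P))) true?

P | Q | R || φ
T | T | T || F
T | T | F || T
T | F | T || F
T | F | F || T
F | T | T || T
F | T | F || T
F | F | T || T
F | F | F || F
The formula is true on 5 of the 8 rows.

5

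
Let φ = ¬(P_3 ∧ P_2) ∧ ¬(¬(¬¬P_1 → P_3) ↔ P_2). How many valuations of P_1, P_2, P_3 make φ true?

2

P_1 | P_2 | P_3 || (P_3 ∧ P_2) | ¬(P_3 ∧ P_2) | ¬P_1 | ¬¬P_1 | (¬¬P_1 → P_3) | ¬(¬¬P_1 → P_3) | (¬(¬¬P_1 → P_3) ↔ P_2) | ¬(¬(¬¬P_1 → P_3) ↔ P_2) | φ
 0  |  0  |  0  ||      0      |      1       |  1   |   0   |       1       |       0        |           1            |            0            | 0
 0  |  0  |  1  ||      0      |      1       |  1   |   0   |       1       |       0        |           1            |            0            | 0
 0  |  1  |  0  ||      0      |      1       |  1   |   0   |       1       |       0        |           0            |            1            | 1
 0  |  1  |  1  ||      1      |      0       |  1   |   0   |       1       |       0        |           0            |            1            | 0
 1  |  0  |  0  ||      0      |      1       |  0   |   1   |       0       |       1        |           0            |            1            | 1
 1  |  0  |  1  ||      0      |      1       |  0   |   1   |       1       |       0        |           1            |            0            | 0
 1  |  1  |  0  ||      0      |      1       |  0   |   1   |       0       |       1        |           1            |            0            | 0
 1  |  1  |  1  ||      1      |      0       |  0   |   1   |       1       |       0        |           0            |            1            | 0
The formula is true on 2 of the 8 rows.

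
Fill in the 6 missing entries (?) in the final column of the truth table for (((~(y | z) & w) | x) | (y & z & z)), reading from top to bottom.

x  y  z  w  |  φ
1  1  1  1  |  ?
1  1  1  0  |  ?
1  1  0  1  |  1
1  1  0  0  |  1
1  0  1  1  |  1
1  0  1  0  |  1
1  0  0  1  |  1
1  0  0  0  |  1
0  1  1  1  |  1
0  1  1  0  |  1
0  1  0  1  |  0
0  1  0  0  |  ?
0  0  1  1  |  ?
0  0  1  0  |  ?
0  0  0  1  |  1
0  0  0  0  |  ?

1, 1, 0, 0, 0, 0

Row x=1, y=1, z=1, w=1: ((~(y | z) & w) | x) = 1, (y & z & z) = 1, so the formula = 1.
Row x=1, y=1, z=1, w=0: ((~(y | z) & w) | x) = 1, (y & z & z) = 1, so the formula = 1.
Row x=0, y=1, z=0, w=0: ((~(y | z) & w) | x) = 0, (y & z & z) = 0, so the formula = 0.
Row x=0, y=0, z=1, w=1: ((~(y | z) & w) | x) = 0, (y & z & z) = 0, so the formula = 0.
Row x=0, y=0, z=1, w=0: ((~(y | z) & w) | x) = 0, (y & z & z) = 0, so the formula = 0.
Row x=0, y=0, z=0, w=0: ((~(y | z) & w) | x) = 0, (y & z & z) = 0, so the formula = 0.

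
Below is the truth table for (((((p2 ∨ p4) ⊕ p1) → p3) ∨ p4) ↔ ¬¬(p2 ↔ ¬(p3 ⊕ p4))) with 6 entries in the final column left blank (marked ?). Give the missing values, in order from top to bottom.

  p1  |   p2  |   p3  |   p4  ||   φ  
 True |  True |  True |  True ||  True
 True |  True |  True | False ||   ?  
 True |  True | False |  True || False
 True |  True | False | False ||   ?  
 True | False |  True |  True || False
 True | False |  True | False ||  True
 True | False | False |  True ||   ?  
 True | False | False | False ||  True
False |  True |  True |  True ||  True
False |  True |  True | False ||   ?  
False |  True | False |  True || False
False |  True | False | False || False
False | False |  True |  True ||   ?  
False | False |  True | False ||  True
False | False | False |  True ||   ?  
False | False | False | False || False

False, True, True, False, False, True

Row p1=True, p2=True, p3=True, p4=False: ((((p2 ∨ p4) ⊕ p1) → p3) ∨ p4) = True, ¬¬(p2 ↔ ¬(p3 ⊕ p4)) = False, so the formula = False.
Row p1=True, p2=True, p3=False, p4=False: ((((p2 ∨ p4) ⊕ p1) → p3) ∨ p4) = True, ¬¬(p2 ↔ ¬(p3 ⊕ p4)) = True, so the formula = True.
Row p1=True, p2=False, p3=False, p4=True: ((((p2 ∨ p4) ⊕ p1) → p3) ∨ p4) = True, ¬¬(p2 ↔ ¬(p3 ⊕ p4)) = True, so the formula = True.
Row p1=False, p2=True, p3=True, p4=False: ((((p2 ∨ p4) ⊕ p1) → p3) ∨ p4) = True, ¬¬(p2 ↔ ¬(p3 ⊕ p4)) = False, so the formula = False.
Row p1=False, p2=False, p3=True, p4=True: ((((p2 ∨ p4) ⊕ p1) → p3) ∨ p4) = True, ¬¬(p2 ↔ ¬(p3 ⊕ p4)) = False, so the formula = False.
Row p1=False, p2=False, p3=False, p4=True: ((((p2 ∨ p4) ⊕ p1) → p3) ∨ p4) = True, ¬¬(p2 ↔ ¬(p3 ⊕ p4)) = True, so the formula = True.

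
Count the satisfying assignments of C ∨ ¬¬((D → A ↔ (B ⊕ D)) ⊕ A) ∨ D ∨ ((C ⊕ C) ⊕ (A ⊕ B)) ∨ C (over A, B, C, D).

14

  A   |   B   |   C   |   D   || (D → A) | (B ⊕ D) | ((D → A) ↔ (B ⊕ D)) | (((D → A) ↔ (B ⊕ D)) ⊕ A) | ¬(((D → A) ↔ (B ⊕ D)) ⊕ A) | ¬¬(((D → A) ↔ (B ⊕ D)) ⊕ A) | (C ⊕ C) | (A ⊕ B) | ((C ⊕ C) ⊕ (A ⊕ B)) |   φ  
 True |  True |  True |  True ||   True  |  False  |        False        |            True           |           False            |             True            |  False  |  False  |        False        |  True
 True |  True |  True | False ||   True  |   True  |         True        |           False           |            True            |            False            |  False  |  False  |        False        |  True
 True |  True | False |  True ||   True  |  False  |        False        |            True           |           False            |             True            |  False  |  False  |        False        |  True
 True |  True | False | False ||   True  |   True  |         True        |           False           |            True            |            False            |  False  |  False  |        False        | False
 True | False |  True |  True ||   True  |   True  |         True        |           False           |            True            |            False            |  False  |   True  |         True        |  True
 True | False |  True | False ||   True  |  False  |        False        |            True           |           False            |             True            |  False  |   True  |         True        |  True
 True | False | False |  True ||   True  |   True  |         True        |           False           |            True            |            False            |  False  |   True  |         True        |  True
 True | False | False | False ||   True  |  False  |        False        |            True           |           False            |             True            |  False  |   True  |         True        |  True
False |  True |  True |  True ||  False  |  False  |         True        |            True           |           False            |             True            |  False  |   True  |         True        |  True
False |  True |  True | False ||   True  |   True  |         True        |            True           |           False            |             True            |  False  |   True  |         True        |  True
False |  True | False |  True ||  False  |  False  |         True        |            True           |           False            |             True            |  False  |   True  |         True        |  True
False |  True | False | False ||   True  |   True  |         True        |            True           |           False            |             True            |  False  |   True  |         True        |  True
False | False |  True |  True ||  False  |   True  |        False        |           False           |            True            |            False            |  False  |  False  |        False        |  True
False | False |  True | False ||   True  |  False  |        False        |           False           |            True            |            False            |  False  |  False  |        False        |  True
False | False | False |  True ||  False  |   True  |        False        |           False           |            True            |            False            |  False  |  False  |        False        |  True
False | False | False | False ||   True  |  False  |        False        |           False           |            True            |            False            |  False  |  False  |        False        | False
The formula is true on 14 of the 16 rows.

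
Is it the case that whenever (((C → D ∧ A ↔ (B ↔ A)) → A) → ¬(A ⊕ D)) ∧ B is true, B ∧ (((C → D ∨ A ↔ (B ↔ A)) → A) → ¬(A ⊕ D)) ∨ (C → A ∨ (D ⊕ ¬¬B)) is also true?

A | B | C | D | φ | ψ
- | - | - | - | - | -
1 | 1 | 1 | 1 | 1 | 1
1 | 1 | 1 | 0 | 0 | 1
1 | 1 | 0 | 1 | 1 | 1
1 | 1 | 0 | 0 | 0 | 1
1 | 0 | 1 | 1 | 0 | 1
1 | 0 | 1 | 0 | 0 | 1
1 | 0 | 0 | 1 | 0 | 1
1 | 0 | 0 | 0 | 0 | 1
0 | 1 | 1 | 1 | 1 | 0
0 | 1 | 1 | 0 | 1 | 1
0 | 1 | 0 | 1 | 0 | 1
0 | 1 | 0 | 0 | 1 | 1
0 | 0 | 1 | 1 | 0 | 1
0 | 0 | 1 | 0 | 0 | 0
0 | 0 | 0 | 1 | 0 | 1
0 | 0 | 0 | 0 | 0 | 1
At A=0, B=1, C=1, D=1 we have φ true but ψ false, so φ does not entail ψ.

no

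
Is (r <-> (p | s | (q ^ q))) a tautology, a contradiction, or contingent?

p  q  r  s     (q ^ q)  (p | s | (q ^ q))  (r <-> (p | s | (q ^ q)))
F  F  F  F        F             F                      T            
F  F  F  T        F             T                      F            
F  F  T  F        F             F                      F            
F  F  T  T        F             T                      T            
F  T  F  F        F             F                      T            
F  T  F  T        F             T                      F            
F  T  T  F        F             F                      F            
F  T  T  T        F             T                      T            
T  F  F  F        F             T                      F            
T  F  F  T        F             T                      F            
T  F  T  F        F             T                      T            
T  F  T  T        F             T                      T            
T  T  F  F        F             T                      F            
T  T  F  T        F             T                      F            
T  T  T  F        F             T                      T            
T  T  T  T        F             T                      T            
8 of 16 rows are T, so the formula is contingent.

contingent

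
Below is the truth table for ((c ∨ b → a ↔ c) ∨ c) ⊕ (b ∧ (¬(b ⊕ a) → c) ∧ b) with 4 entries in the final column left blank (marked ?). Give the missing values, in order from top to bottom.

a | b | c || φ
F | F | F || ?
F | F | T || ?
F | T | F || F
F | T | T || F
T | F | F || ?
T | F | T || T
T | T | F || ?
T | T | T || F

F, T, F, F

Row a=F, b=F, c=F: ((c ∨ b → a ↔ c) ∨ c) = F, (b ∧ (¬(b ⊕ a) → c) ∧ b) = F, so the formula = F.
Row a=F, b=F, c=T: ((c ∨ b → a ↔ c) ∨ c) = T, (b ∧ (¬(b ⊕ a) → c) ∧ b) = F, so the formula = T.
Row a=T, b=F, c=F: ((c ∨ b → a ↔ c) ∨ c) = F, (b ∧ (¬(b ⊕ a) → c) ∧ b) = F, so the formula = F.
Row a=T, b=T, c=F: ((c ∨ b → a ↔ c) ∨ c) = F, (b ∧ (¬(b ⊕ a) → c) ∧ b) = F, so the formula = F.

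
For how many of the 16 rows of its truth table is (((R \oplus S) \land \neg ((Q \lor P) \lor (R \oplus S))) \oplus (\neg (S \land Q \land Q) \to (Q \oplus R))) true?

10

P | Q | R | S | φ
- | - | - | - | -
0 | 0 | 0 | 0 | 0
0 | 0 | 0 | 1 | 0
0 | 0 | 1 | 0 | 1
0 | 0 | 1 | 1 | 1
0 | 1 | 0 | 0 | 1
0 | 1 | 0 | 1 | 1
0 | 1 | 1 | 0 | 0
0 | 1 | 1 | 1 | 1
1 | 0 | 0 | 0 | 0
1 | 0 | 0 | 1 | 0
1 | 0 | 1 | 0 | 1
1 | 0 | 1 | 1 | 1
1 | 1 | 0 | 0 | 1
1 | 1 | 0 | 1 | 1
1 | 1 | 1 | 0 | 0
1 | 1 | 1 | 1 | 1
The formula is true on 10 of the 16 rows.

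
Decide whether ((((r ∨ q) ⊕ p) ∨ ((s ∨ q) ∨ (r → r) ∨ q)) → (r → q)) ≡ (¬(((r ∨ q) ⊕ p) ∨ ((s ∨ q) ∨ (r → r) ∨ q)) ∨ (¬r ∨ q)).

equivalent

p | q | r | s || φ | ψ
1 | 1 | 1 | 1 || 1 | 1
1 | 1 | 1 | 0 || 1 | 1
1 | 1 | 0 | 1 || 1 | 1
1 | 1 | 0 | 0 || 1 | 1
1 | 0 | 1 | 1 || 0 | 0
1 | 0 | 1 | 0 || 0 | 0
1 | 0 | 0 | 1 || 1 | 1
1 | 0 | 0 | 0 || 1 | 1
0 | 1 | 1 | 1 || 1 | 1
0 | 1 | 1 | 0 || 1 | 1
0 | 1 | 0 | 1 || 1 | 1
0 | 1 | 0 | 0 || 1 | 1
0 | 0 | 1 | 1 || 0 | 0
0 | 0 | 1 | 0 || 0 | 0
0 | 0 | 0 | 1 || 1 | 1
0 | 0 | 0 | 0 || 1 | 1
The columns for φ and ψ agree on every row, so they are logically equivalent.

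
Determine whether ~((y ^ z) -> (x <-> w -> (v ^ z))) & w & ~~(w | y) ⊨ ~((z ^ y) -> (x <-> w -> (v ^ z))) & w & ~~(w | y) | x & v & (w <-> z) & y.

x | y | z | w | v || φ | ψ
0 | 0 | 0 | 0 | 0 || 0 | 0
0 | 0 | 0 | 0 | 1 || 0 | 0
0 | 0 | 0 | 1 | 0 || 0 | 0
0 | 0 | 0 | 1 | 1 || 0 | 0
0 | 0 | 1 | 0 | 0 || 0 | 0
0 | 0 | 1 | 0 | 1 || 0 | 0
0 | 0 | 1 | 1 | 0 || 1 | 1
0 | 0 | 1 | 1 | 1 || 0 | 0
0 | 1 | 0 | 0 | 0 || 0 | 0
0 | 1 | 0 | 0 | 1 || 0 | 0
0 | 1 | 0 | 1 | 0 || 0 | 0
0 | 1 | 0 | 1 | 1 || 1 | 1
0 | 1 | 1 | 0 | 0 || 0 | 0
0 | 1 | 1 | 0 | 1 || 0 | 0
0 | 1 | 1 | 1 | 0 || 0 | 0
0 | 1 | 1 | 1 | 1 || 0 | 0
1 | 0 | 0 | 0 | 0 || 0 | 0
1 | 0 | 0 | 0 | 1 || 0 | 0
1 | 0 | 0 | 1 | 0 || 0 | 0
1 | 0 | 0 | 1 | 1 || 0 | 0
1 | 0 | 1 | 0 | 0 || 0 | 0
1 | 0 | 1 | 0 | 1 || 0 | 0
1 | 0 | 1 | 1 | 0 || 0 | 0
1 | 0 | 1 | 1 | 1 || 1 | 1
1 | 1 | 0 | 0 | 0 || 0 | 0
1 | 1 | 0 | 0 | 1 || 0 | 1
1 | 1 | 0 | 1 | 0 || 1 | 1
1 | 1 | 0 | 1 | 1 || 0 | 0
1 | 1 | 1 | 0 | 0 || 0 | 0
1 | 1 | 1 | 0 | 1 || 0 | 0
1 | 1 | 1 | 1 | 0 || 0 | 0
1 | 1 | 1 | 1 | 1 || 0 | 1
In every row where φ is true, ψ is also true, so φ ⊨ ψ.

yes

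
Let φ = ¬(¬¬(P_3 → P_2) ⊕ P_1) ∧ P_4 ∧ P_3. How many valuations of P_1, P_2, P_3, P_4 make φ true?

2

P_1  P_2  P_3  P_4  |  (P_3 → P_2)  ¬(P_3 → P_2)  ¬¬(P_3 → P_2)  (¬¬(P_3 → P_2) ⊕ P_1)  ¬(¬¬(P_3 → P_2) ⊕ P_1)  (P_4 ∧ P_3)  φ
 T    T    T    T   |       T            F              T                  F                      T                  T       T
 T    T    T    F   |       T            F              T                  F                      T                  F       F
 T    T    F    T   |       T            F              T                  F                      T                  F       F
 T    T    F    F   |       T            F              T                  F                      T                  F       F
 T    F    T    T   |       F            T              F                  T                      F                  T       F
 T    F    T    F   |       F            T              F                  T                      F                  F       F
 T    F    F    T   |       T            F              T                  F                      T                  F       F
 T    F    F    F   |       T            F              T                  F                      T                  F       F
 F    T    T    T   |       T            F              T                  T                      F                  T       F
 F    T    T    F   |       T            F              T                  T                      F                  F       F
 F    T    F    T   |       T            F              T                  T                      F                  F       F
 F    T    F    F   |       T            F              T                  T                      F                  F       F
 F    F    T    T   |       F            T              F                  F                      T                  T       T
 F    F    T    F   |       F            T              F                  F                      T                  F       F
 F    F    F    T   |       T            F              T                  T                      F                  F       F
 F    F    F    F   |       T            F              T                  T                      F                  F       F
The formula is true on 2 of the 16 rows.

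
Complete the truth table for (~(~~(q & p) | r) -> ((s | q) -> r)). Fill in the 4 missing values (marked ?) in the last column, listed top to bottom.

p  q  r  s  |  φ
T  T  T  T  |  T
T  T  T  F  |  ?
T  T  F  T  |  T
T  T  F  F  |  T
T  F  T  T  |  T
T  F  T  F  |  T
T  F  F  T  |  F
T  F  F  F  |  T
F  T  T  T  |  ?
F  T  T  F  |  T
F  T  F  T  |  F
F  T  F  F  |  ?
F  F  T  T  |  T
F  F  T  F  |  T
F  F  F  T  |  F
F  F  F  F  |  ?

T, T, F, T

Row p=T, q=T, r=T, s=F: ~(~~(q & p) | r) = F, ((s | q) -> r) = T, so the formula = T.
Row p=F, q=T, r=T, s=T: ~(~~(q & p) | r) = F, ((s | q) -> r) = T, so the formula = T.
Row p=F, q=T, r=F, s=F: ~(~~(q & p) | r) = T, ((s | q) -> r) = F, so the formula = F.
Row p=F, q=F, r=F, s=F: ~(~~(q & p) | r) = T, ((s | q) -> r) = T, so the formula = T.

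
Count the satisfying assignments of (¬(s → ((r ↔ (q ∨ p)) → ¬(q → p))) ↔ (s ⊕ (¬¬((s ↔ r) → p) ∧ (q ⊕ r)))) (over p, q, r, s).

p | q | r | s || φ
F | F | F | F || T
F | F | F | T || T
F | F | T | F || F
F | F | T | T || F
F | T | F | F || T
F | T | F | T || T
F | T | T | F || T
F | T | T | T || F
T | F | F | F || T
T | F | F | T || F
T | F | T | F || F
T | F | T | T || F
T | T | F | F || F
T | T | F | T || T
T | T | T | F || T
T | T | T | T || T
The formula is true on 9 of the 16 rows.

9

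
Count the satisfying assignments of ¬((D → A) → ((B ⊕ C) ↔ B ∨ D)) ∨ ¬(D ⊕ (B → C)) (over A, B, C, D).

A  B  C  D  |  (D → A)  (B ⊕ C)  (B ∨ D)  ((B ⊕ C) ↔ (B ∨ D))  (B → C)  (D ⊕ (B → C))  ¬(D ⊕ (B → C))  φ
F  F  F  F  |     T        F        F              T              T           T              F         F
F  F  F  T  |     F        F        T              F              T           F              T         T
F  F  T  F  |     T        T        F              F              T           T              F         T
F  F  T  T  |     F        T        T              T              T           F              T         T
F  T  F  F  |     T        T        T              T              F           F              T         T
F  T  F  T  |     F        T        T              T              F           T              F         F
F  T  T  F  |     T        F        T              F              T           T              F         T
F  T  T  T  |     F        F        T              F              T           F              T         T
T  F  F  F  |     T        F        F              T              T           T              F         F
T  F  F  T  |     T        F        T              F              T           F              T         T
T  F  T  F  |     T        T        F              F              T           T              F         T
T  F  T  T  |     T        T        T              T              T           F              T         T
T  T  F  F  |     T        T        T              T              F           F              T         T
T  T  F  T  |     T        T        T              T              F           T              F         F
T  T  T  F  |     T        F        T              F              T           T              F         T
T  T  T  T  |     T        F        T              F              T           F              T         T
The formula is true on 12 of the 16 rows.

12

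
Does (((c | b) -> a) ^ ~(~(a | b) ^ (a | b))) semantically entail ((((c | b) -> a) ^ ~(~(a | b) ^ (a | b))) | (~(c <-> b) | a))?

yes

  a   |   b   |   c   ||   φ   |   ψ  
 True |  True |  True ||  True |  True
 True |  True | False ||  True |  True
 True | False |  True ||  True |  True
 True | False | False ||  True |  True
False |  True |  True || False | False
False |  True | False || False |  True
False | False |  True || False |  True
False | False | False ||  True |  True
In every row where φ is true, ψ is also true, so φ ⊨ ψ.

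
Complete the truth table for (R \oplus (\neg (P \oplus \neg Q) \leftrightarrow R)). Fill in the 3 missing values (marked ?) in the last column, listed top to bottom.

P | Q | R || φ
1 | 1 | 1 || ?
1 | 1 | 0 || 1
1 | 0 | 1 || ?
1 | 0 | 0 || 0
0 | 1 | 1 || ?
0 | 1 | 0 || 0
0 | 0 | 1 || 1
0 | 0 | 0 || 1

1, 0, 0

Row P=1, Q=1, R=1: (\neg (P \oplus \neg Q) \leftrightarrow R) = 0, so the formula = 1.
Row P=1, Q=0, R=1: (\neg (P \oplus \neg Q) \leftrightarrow R) = 1, so the formula = 0.
Row P=0, Q=1, R=1: (\neg (P \oplus \neg Q) \leftrightarrow R) = 1, so the formula = 0.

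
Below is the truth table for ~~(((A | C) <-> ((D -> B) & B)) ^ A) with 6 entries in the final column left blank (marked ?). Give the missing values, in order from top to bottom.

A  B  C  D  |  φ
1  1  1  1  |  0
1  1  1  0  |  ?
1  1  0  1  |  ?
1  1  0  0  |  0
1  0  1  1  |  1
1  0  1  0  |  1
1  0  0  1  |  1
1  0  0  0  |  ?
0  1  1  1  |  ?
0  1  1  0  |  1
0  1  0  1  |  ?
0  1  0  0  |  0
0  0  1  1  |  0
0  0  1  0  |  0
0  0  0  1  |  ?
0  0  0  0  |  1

0, 0, 1, 1, 0, 1

Row A=1, B=1, C=1, D=0: (((A | C) <-> ((D -> B) & B)) ^ A) = 0, ~(((A | C) <-> ((D -> B) & B)) ^ A) = 1, so the formula = 0.
Row A=1, B=1, C=0, D=1: (((A | C) <-> ((D -> B) & B)) ^ A) = 0, ~(((A | C) <-> ((D -> B) & B)) ^ A) = 1, so the formula = 0.
Row A=1, B=0, C=0, D=0: (((A | C) <-> ((D -> B) & B)) ^ A) = 1, ~(((A | C) <-> ((D -> B) & B)) ^ A) = 0, so the formula = 1.
Row A=0, B=1, C=1, D=1: (((A | C) <-> ((D -> B) & B)) ^ A) = 1, ~(((A | C) <-> ((D -> B) & B)) ^ A) = 0, so the formula = 1.
Row A=0, B=1, C=0, D=1: (((A | C) <-> ((D -> B) & B)) ^ A) = 0, ~(((A | C) <-> ((D -> B) & B)) ^ A) = 1, so the formula = 0.
Row A=0, B=0, C=0, D=1: (((A | C) <-> ((D -> B) & B)) ^ A) = 1, ~(((A | C) <-> ((D -> B) & B)) ^ A) = 0, so the formula = 1.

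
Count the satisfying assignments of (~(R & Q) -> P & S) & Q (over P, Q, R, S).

P | Q | R | S | (R & Q) | ~(R & Q) | (P & S) | (~(R & Q) -> (P & S)) | ((~(R & Q) -> (P & S)) & Q)
- | - | - | - | ------- | -------- | ------- | --------------------- | ---------------------------
0 | 0 | 0 | 0 |    0    |    1     |    0    |           0           |              0             
0 | 0 | 0 | 1 |    0    |    1     |    0    |           0           |              0             
0 | 0 | 1 | 0 |    0    |    1     |    0    |           0           |              0             
0 | 0 | 1 | 1 |    0    |    1     |    0    |           0           |              0             
0 | 1 | 0 | 0 |    0    |    1     |    0    |           0           |              0             
0 | 1 | 0 | 1 |    0    |    1     |    0    |           0           |              0             
0 | 1 | 1 | 0 |    1    |    0     |    0    |           1           |              1             
0 | 1 | 1 | 1 |    1    |    0     |    0    |           1           |              1             
1 | 0 | 0 | 0 |    0    |    1     |    0    |           0           |              0             
1 | 0 | 0 | 1 |    0    |    1     |    1    |           1           |              0             
1 | 0 | 1 | 0 |    0    |    1     |    0    |           0           |              0             
1 | 0 | 1 | 1 |    0    |    1     |    1    |           1           |              0             
1 | 1 | 0 | 0 |    0    |    1     |    0    |           0           |              0             
1 | 1 | 0 | 1 |    0    |    1     |    1    |           1           |              1             
1 | 1 | 1 | 0 |    1    |    0     |    0    |           1           |              1             
1 | 1 | 1 | 1 |    1    |    0     |    1    |           1           |              1             
The formula is true on 5 of the 16 rows.

5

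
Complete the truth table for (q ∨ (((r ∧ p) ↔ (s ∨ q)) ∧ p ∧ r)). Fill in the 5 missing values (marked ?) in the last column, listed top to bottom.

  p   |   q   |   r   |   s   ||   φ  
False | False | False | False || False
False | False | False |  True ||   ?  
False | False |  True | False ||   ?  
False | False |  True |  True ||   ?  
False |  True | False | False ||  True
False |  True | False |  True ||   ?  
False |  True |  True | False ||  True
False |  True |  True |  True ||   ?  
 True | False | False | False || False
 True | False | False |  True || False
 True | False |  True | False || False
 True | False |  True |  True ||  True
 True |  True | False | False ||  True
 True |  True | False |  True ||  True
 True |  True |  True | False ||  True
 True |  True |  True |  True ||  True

False, False, False, True, True

Row p=False, q=False, r=False, s=True: (((r ∧ p) ↔ (s ∨ q)) ∧ p ∧ r) = False, so the formula = False.
Row p=False, q=False, r=True, s=False: (((r ∧ p) ↔ (s ∨ q)) ∧ p ∧ r) = False, so the formula = False.
Row p=False, q=False, r=True, s=True: (((r ∧ p) ↔ (s ∨ q)) ∧ p ∧ r) = False, so the formula = False.
Row p=False, q=True, r=False, s=True: (((r ∧ p) ↔ (s ∨ q)) ∧ p ∧ r) = False, so the formula = True.
Row p=False, q=True, r=True, s=True: (((r ∧ p) ↔ (s ∨ q)) ∧ p ∧ r) = False, so the formula = True.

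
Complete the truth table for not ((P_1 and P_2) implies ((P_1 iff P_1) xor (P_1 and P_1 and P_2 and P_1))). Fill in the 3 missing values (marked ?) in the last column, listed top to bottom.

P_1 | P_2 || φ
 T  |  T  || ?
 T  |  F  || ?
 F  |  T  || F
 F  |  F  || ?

T, F, F

Row P_1=T, P_2=T: (P_1 and P_2) = T, ((P_1 iff P_1) xor (P_1 and P_1 and P_2 and P_1)) = F, ((P_1 and P_2) implies ((P_1 iff P_1) xor (P_1 and P_1 and P_2 and P_1))) = F, so the formula = T.
Row P_1=T, P_2=F: (P_1 and P_2) = F, ((P_1 iff P_1) xor (P_1 and P_1 and P_2 and P_1)) = T, ((P_1 and P_2) implies ((P_1 iff P_1) xor (P_1 and P_1 and P_2 and P_1))) = T, so the formula = F.
Row P_1=F, P_2=F: (P_1 and P_2) = F, ((P_1 iff P_1) xor (P_1 and P_1 and P_2 and P_1)) = T, ((P_1 and P_2) implies ((P_1 iff P_1) xor (P_1 and P_1 and P_2 and P_1))) = T, so the formula = F.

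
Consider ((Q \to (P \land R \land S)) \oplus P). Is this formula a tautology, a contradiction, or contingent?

P | Q | R | S || (P \land R \land S) | (Q \to (P \land R \land S)) | φ
T | T | T | T ||          T          |              T              | F
T | T | T | F ||          F          |              F              | T
T | T | F | T ||          F          |              F              | T
T | T | F | F ||          F          |              F              | T
T | F | T | T ||          T          |              T              | F
T | F | T | F ||          F          |              T              | F
T | F | F | T ||          F          |              T              | F
T | F | F | F ||          F          |              T              | F
F | T | T | T ||          F          |              F              | F
F | T | T | F ||          F          |              F              | F
F | T | F | T ||          F          |              F              | F
F | T | F | F ||          F          |              F              | F
F | F | T | T ||          F          |              T              | T
F | F | T | F ||          F          |              T              | T
F | F | F | T ||          F          |              T              | T
F | F | F | F ||          F          |              T              | T
7 of 16 rows are T, so the formula is contingent.

contingent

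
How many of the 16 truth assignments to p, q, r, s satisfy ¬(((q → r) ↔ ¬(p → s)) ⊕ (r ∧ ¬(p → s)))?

p | q | r | s || φ
1 | 1 | 1 | 1 || 1
1 | 1 | 1 | 0 || 1
1 | 1 | 0 | 1 || 0
1 | 1 | 0 | 0 || 1
1 | 0 | 1 | 1 || 1
1 | 0 | 1 | 0 || 1
1 | 0 | 0 | 1 || 1
1 | 0 | 0 | 0 || 0
0 | 1 | 1 | 1 || 1
0 | 1 | 1 | 0 || 1
0 | 1 | 0 | 1 || 0
0 | 1 | 0 | 0 || 0
0 | 0 | 1 | 1 || 1
0 | 0 | 1 | 0 || 1
0 | 0 | 0 | 1 || 1
0 | 0 | 0 | 0 || 1
The formula is true on 12 of the 16 rows.

12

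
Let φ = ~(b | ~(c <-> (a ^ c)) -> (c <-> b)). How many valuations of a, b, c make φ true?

a  b  c     (a ^ c)  (c <-> (a ^ c))  ~(c <-> (a ^ c))  (b | ~(c <-> (a ^ c)))  (c <-> b)  φ
T  T  T        F            F                T                    T                 T      F
T  T  F        T            F                T                    T                 F      T
T  F  T        F            F                T                    T                 F      T
T  F  F        T            F                T                    T                 T      F
F  T  T        T            T                F                    T                 T      F
F  T  F        F            T                F                    T                 F      T
F  F  T        T            T                F                    F                 F      F
F  F  F        F            T                F                    F                 T      F
The formula is true on 3 of the 8 rows.

3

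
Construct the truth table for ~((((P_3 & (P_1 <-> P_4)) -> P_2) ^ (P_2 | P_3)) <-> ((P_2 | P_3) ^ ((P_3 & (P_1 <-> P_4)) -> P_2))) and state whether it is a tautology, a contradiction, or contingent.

contradiction

 P_1    P_2    P_3    P_4      (P_1 <-> P_4)  (P_3 & (P_1 <-> P_4))  (P_2 | P_3)    φ  
False  False  False  False          True              False             False     False
False  False  False   True         False              False             False     False
False  False   True  False          True               True              True     False
False  False   True   True         False              False              True     False
False   True  False  False          True              False              True     False
False   True  False   True         False              False              True     False
False   True   True  False          True               True              True     False
False   True   True   True         False              False              True     False
 True  False  False  False         False              False             False     False
 True  False  False   True          True              False             False     False
 True  False   True  False         False              False              True     False
 True  False   True   True          True               True              True     False
 True   True  False  False         False              False              True     False
 True   True  False   True          True              False              True     False
 True   True   True  False         False              False              True     False
 True   True   True   True          True               True              True     False
Every row is False, so the formula is a contradiction.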